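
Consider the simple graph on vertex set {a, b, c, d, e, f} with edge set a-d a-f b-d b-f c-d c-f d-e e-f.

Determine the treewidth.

A width-2 tree decomposition is:
Bags: B1 = {b, d, f}  B2 = {a, d, f}  B3 = {d, e, f}  B4 = {c, d, f}
Tree: B1–B2, B2–B3, B3–B4
The largest bag has 3 vertices, giving width 2; this decomposition certifies tw(G) ≤ 2. Since d–b–f–a–d is a cycle in G, G is not acyclic. Forests are exactly the graphs of treewidth ≤ 1, so tw(G) ≥ 2. Hence tw(G) = 2 exactly.

2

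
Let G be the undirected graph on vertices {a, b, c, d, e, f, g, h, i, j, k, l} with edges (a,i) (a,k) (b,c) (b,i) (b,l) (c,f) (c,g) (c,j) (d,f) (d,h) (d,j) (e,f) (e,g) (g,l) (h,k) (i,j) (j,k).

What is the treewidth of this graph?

A width-3 tree decomposition is:
Bags: B1 = {b, e, g, l}  B2 = {b, c, e, g}  B3 = {b, c, e, f}  B4 = {b, c, f, i}  B5 = {c, f, i, j}  B6 = {d, f, i, j}  B7 = {a, d, i, j}  B8 = {a, d, j, k}  B9 = {a, d, h, k}
Tree: B1–B2, B2–B3, B3–B4, B4–B5, B5–B6, B6–B7, B7–B8, B8–B9
Each bag holds 4 vertices, so the decomposition has width 3, which upper-bounds the treewidth. For the lower bound: the 4 vertex sets {e,g,l}, {b}, {c}, {d,f,i,j} are disjoint, each induces a connected subgraph, and every pair is joined by at least one edge of G. Contracting each set to a single vertex therefore yields K_{4} as a minor, and since treewidth is minor-monotone, tw(G) ≥ tw(K_{4}) = 3. Combining the bounds, tw(G) = 3.

3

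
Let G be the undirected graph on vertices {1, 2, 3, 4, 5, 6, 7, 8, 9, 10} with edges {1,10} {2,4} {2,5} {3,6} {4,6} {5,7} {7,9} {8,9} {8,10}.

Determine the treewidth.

A width-1 tree decomposition is:
Bags: B1 = {3, 6}  B2 = {4, 6}  B3 = {2, 4}  B4 = {2, 5}  B5 = {5, 7}  B6 = {7, 9}  B7 = {8, 9}  B8 = {8, 10}  B9 = {1, 10}
Tree: B1–B2, B2–B3, B3–B4, B4–B5, B5–B6, B6–B7, B7–B8, B8–B9
Every bag has size at most 2, so the width is 2 − 1 = 1 and tw(G) ≤ 1. Any graph with an edge has treewidth ≥ 1, and G has the edge 3–6. Therefore the treewidth is 1.

1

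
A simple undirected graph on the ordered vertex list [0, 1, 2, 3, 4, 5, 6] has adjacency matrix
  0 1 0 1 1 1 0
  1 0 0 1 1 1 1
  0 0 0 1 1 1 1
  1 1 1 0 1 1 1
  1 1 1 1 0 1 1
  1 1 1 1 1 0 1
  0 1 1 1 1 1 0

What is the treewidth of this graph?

4

A width-4 tree decomposition is:
Bags: B1 = {2, 3, 4, 5, 6}  B2 = {1, 3, 4, 5, 6}  B3 = {0, 1, 3, 4, 5}
Tree: B1–B2, B2–B3
Each bag holds 5 vertices, so the decomposition has width 4, which upper-bounds the treewidth. For the lower bound, the 5 vertices {0, 1, 3, 4, 5} are pairwise adjacent, and any tree decomposition puts a clique entirely inside one bag — forcing width ≥ 4. Therefore the treewidth is 4.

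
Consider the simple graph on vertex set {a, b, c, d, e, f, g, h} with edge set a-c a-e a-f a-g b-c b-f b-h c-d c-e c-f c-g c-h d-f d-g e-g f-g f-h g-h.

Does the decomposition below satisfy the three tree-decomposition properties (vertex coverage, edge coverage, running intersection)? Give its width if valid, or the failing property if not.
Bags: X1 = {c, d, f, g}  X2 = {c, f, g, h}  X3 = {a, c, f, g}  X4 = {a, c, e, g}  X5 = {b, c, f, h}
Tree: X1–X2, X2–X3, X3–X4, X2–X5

Yes; width 3.

Every vertex of G appears in some bag (union = {a, b, c, d, e, f, g, h}); every edge is covered by a bag; and for each vertex v the set of bags containing v is connected in the bag tree. The decomposition is therefore valid. The largest bag has 4 vertices, so the width is 3.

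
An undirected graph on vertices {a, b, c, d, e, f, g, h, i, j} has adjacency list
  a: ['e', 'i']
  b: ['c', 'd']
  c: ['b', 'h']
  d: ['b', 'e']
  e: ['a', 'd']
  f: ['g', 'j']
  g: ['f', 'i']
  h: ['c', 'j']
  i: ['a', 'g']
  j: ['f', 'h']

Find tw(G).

A width-2 tree decomposition is:
Bags: B1 = {c, h, j}  B2 = {b, c, j}  B3 = {b, d, j}  B4 = {d, e, j}  B5 = {a, e, j}  B6 = {a, i, j}  B7 = {g, i, j}  B8 = {f, g, j}
Tree: B1–B2, B2–B3, B3–B4, B4–B5, B5–B6, B6–B7, B7–B8
Every bag has size at most 3, so the width is 3 − 1 = 2 and tw(G) ≤ 2. For the lower bound, G contains the cycle j–h–c–b–d–e–a–i–g–f–j, so G is not a forest; only forests have treewidth ≤ 1, hence tw(G) ≥ 2. The upper and lower bounds meet at 2, so that is the treewidth.

2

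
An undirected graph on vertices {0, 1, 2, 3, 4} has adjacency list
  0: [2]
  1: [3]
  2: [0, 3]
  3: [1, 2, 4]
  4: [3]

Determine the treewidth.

A width-1 tree decomposition is:
Bags: B1 = {1, 3}  B2 = {2, 3}  B3 = {3, 4}  B4 = {0, 2}
Tree: B1–B2, B2–B3, B2–B4
Every bag has size at most 2, so the width is 2 − 1 = 1 and tw(G) ≤ 1. G has an edge, so its treewidth is at least 1. Combining the bounds, tw(G) = 1.

1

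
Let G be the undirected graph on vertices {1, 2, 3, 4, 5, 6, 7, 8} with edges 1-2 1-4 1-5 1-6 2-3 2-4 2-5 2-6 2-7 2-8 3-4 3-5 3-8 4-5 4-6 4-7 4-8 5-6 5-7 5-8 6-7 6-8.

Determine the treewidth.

4

A width-4 tree decomposition is:
Bags: B1 = {2, 4, 5, 6, 8}  B2 = {2, 3, 4, 5, 8}  B3 = {1, 2, 4, 5, 6}  B4 = {2, 4, 5, 6, 7}
Tree: B1–B2, B1–B3, B1–B4
Every bag has size at most 5, so the width is 5 − 1 = 4 and tw(G) ≤ 4. For the lower bound, the 5 vertices {2, 3, 4, 5, 8} are pairwise adjacent, and any tree decomposition puts a clique entirely inside one bag — forcing width ≥ 4. The upper and lower bounds meet at 4, so that is the treewidth.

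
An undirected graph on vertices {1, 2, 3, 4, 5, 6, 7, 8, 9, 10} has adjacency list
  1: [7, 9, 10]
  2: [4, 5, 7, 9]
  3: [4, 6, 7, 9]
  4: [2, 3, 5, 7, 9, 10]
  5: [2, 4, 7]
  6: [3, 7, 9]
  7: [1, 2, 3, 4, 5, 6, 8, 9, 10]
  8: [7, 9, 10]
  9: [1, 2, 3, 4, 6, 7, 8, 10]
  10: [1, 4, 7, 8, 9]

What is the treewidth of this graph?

A width-3 tree decomposition is:
Bags: B1 = {2, 4, 7, 9}  B2 = {4, 7, 9, 10}  B3 = {1, 7, 9, 10}  B4 = {7, 8, 9, 10}  B5 = {2, 4, 5, 7}  B6 = {3, 4, 7, 9}  B7 = {3, 6, 7, 9}
Tree: B1–B2, B2–B3, B3–B4, B1–B5, B2–B6, B6–B7
Every bag has size at most 4, so the width is 4 − 1 = 3 and tw(G) ≤ 3. Conversely, {7, 8, 9, 10} is a clique of size 4, and the vertices of any clique must share a bag in every tree decomposition; so some bag has ≥ 4 vertices and tw(G) ≥ 3. Therefore the treewidth is 3.

3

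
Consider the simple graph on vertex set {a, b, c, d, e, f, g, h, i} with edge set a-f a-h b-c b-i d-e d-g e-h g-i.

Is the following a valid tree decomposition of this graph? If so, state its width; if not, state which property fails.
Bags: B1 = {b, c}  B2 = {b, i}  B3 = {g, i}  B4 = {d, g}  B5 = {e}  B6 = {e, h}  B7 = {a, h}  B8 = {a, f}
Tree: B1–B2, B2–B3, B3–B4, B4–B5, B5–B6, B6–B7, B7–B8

A tree decomposition must satisfy three properties: every vertex lies in some bag; for every edge, both endpoints lie together in some bag; and for every vertex, the bags containing it form a connected subtree. Here edge (d,e) lies in no bag, so the decomposition is invalid.

No — edge (d,e) lies in no bag.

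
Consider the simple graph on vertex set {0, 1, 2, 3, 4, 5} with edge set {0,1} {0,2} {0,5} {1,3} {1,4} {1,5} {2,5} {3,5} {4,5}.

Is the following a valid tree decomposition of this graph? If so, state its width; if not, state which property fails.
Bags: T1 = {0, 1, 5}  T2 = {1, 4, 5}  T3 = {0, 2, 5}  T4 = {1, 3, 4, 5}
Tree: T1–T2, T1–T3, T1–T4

No — bags containing vertex 4 are not connected in the tree.

A tree decomposition must satisfy three properties: every vertex lies in some bag; for every edge, both endpoints lie together in some bag; and for every vertex, the bags containing it form a connected subtree. Here bags containing vertex 4 are not connected in the tree, so the decomposition is invalid.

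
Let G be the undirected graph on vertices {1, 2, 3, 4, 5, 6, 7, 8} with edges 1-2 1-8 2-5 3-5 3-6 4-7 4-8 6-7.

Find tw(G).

2

A width-2 tree decomposition is:
Bags: B1 = {1, 2, 5}  B2 = {1, 5, 8}  B3 = {4, 5, 8}  B4 = {4, 5, 7}  B5 = {5, 6, 7}  B6 = {3, 5, 6}
Tree: B1–B2, B2–B3, B3–B4, B4–B5, B5–B6
The largest bag has 3 vertices, giving width 2; this decomposition certifies tw(G) ≤ 2. The edges 5–2–1–8–4–7–6–3–5 form a cycle, so G is not a tree and its treewidth is at least 2. The upper and lower bounds meet at 2, so that is the treewidth.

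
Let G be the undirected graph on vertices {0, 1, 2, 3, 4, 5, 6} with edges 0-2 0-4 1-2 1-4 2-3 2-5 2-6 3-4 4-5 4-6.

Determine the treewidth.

2

A width-2 tree decomposition is:
Bags: B1 = {0, 2, 4}  B2 = {2, 4, 6}  B3 = {2, 4, 5}  B4 = {1, 2, 4}  B5 = {2, 3, 4}
Tree: B1–B2, B2–B3, B3–B4, B4–B5
Each bag holds 3 vertices, so the decomposition has width 2, which upper-bounds the treewidth. For the lower bound, G contains the cycle 2–0–4–6–2, so G is not a forest; only forests have treewidth ≤ 1, hence tw(G) ≥ 2. Hence tw(G) = 2 exactly.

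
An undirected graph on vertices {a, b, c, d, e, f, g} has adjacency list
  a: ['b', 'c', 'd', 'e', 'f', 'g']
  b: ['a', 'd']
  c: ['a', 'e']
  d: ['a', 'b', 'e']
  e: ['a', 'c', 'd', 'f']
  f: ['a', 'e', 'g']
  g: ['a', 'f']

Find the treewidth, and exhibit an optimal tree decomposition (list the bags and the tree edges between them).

The largest bag has 3 vertices, giving width 2; this decomposition certifies tw(G) ≤ 2. For the lower bound, the 3 vertices {a, f, g} are pairwise adjacent, and any tree decomposition puts a clique entirely inside one bag — forcing width ≥ 2. Combining the bounds, tw(G) = 2.

Treewidth 2.
One optimal decomposition is:
Bags: B1 = {a, f, g}  B2 = {a, e, f}  B3 = {a, d, e}  B4 = {a, c, e}  B5 = {a, b, d}
Tree: B1–B2, B2–B3, B3–B4, B3–B5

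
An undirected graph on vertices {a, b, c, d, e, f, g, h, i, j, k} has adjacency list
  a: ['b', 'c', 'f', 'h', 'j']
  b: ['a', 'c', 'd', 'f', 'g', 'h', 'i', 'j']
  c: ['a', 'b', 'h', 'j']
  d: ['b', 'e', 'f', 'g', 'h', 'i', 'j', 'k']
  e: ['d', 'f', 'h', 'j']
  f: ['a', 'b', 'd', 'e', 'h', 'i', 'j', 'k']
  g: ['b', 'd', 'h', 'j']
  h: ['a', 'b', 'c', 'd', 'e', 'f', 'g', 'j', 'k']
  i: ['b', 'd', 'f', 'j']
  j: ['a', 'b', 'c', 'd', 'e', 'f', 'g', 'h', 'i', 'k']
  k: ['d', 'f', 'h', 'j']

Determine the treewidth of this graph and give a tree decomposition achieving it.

Treewidth 4.
Bags: B1 = {a, b, f, h, j}  B2 = {b, d, f, h, j}  B3 = {b, d, g, h, j}  B4 = {a, b, c, h, j}  B5 = {d, e, f, h, j}  B6 = {d, f, h, j, k}  B7 = {b, d, f, i, j}
Tree: B1–B2, B2–B3, B1–B4, B2–B5, B5–B6, B2–B7

The largest bag has 5 vertices, giving width 4; this decomposition certifies tw(G) ≤ 4. For the lower bound, the 5 vertices {b, d, g, h, j} are pairwise adjacent, and any tree decomposition puts a clique entirely inside one bag — forcing width ≥ 4. Combining the bounds, tw(G) = 4.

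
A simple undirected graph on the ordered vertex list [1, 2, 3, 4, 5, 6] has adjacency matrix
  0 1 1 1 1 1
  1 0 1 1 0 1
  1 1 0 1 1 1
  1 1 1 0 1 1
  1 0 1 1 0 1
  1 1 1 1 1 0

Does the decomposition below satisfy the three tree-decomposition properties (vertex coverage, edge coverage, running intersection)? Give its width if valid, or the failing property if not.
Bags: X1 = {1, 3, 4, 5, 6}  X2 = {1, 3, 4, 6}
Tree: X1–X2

No — vertex 2 appears in no bag.

A tree decomposition must satisfy three properties: every vertex lies in some bag; for every edge, both endpoints lie together in some bag; and for every vertex, the bags containing it form a connected subtree. Here vertex 2 appears in no bag, so the decomposition is invalid.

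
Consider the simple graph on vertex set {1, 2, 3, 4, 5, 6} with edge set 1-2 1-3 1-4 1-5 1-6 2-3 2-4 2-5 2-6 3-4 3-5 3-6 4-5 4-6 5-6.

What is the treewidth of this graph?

5

A width-5 tree decomposition is:
Bags: B1 = {1, 2, 3, 4, 5, 6}
Tree: (single bag)
With just one bag of size 6, the width is 6 − 1 = 5, so tw(G) ≤ 5. For the lower bound, the 6 vertices {1, 2, 3, 4, 5, 6} are pairwise adjacent, and any tree decomposition puts a clique entirely inside one bag — forcing width ≥ 5. Therefore the treewidth is 5.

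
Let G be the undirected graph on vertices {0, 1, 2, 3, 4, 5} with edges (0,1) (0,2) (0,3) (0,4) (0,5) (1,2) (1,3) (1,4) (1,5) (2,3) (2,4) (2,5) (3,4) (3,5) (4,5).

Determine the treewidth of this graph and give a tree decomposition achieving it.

Treewidth 5.
One optimal decomposition is:
Bags: B1 = {0, 1, 2, 3, 4, 5}
Tree: (single bag)

A single bag containing all 6 vertices is trivially a valid decomposition of width 5. On the other hand G contains the 6-clique {0, 1, 2, 3, 4, 5}. A clique must lie in a single bag of any decomposition, so no decomposition can have width below 5. Hence tw(G) = 5 exactly.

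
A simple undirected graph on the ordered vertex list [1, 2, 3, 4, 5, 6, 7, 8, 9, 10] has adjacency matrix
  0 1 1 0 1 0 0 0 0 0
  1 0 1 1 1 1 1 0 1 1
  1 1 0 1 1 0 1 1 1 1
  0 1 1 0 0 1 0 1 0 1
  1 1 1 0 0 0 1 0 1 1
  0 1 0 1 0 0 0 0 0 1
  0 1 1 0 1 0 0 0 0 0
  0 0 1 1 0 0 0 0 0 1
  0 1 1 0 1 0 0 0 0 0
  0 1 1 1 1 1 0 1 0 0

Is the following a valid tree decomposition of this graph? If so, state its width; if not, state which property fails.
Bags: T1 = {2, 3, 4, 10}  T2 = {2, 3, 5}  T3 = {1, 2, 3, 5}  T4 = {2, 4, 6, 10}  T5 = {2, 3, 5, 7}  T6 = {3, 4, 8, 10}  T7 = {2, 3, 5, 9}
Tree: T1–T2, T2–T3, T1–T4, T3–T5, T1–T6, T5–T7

A tree decomposition must satisfy three properties: every vertex lies in some bag; for every edge, both endpoints lie together in some bag; and for every vertex, the bags containing it form a connected subtree. Here edge (10,5) lies in no bag, so the decomposition is invalid.

No — edge (10,5) lies in no bag.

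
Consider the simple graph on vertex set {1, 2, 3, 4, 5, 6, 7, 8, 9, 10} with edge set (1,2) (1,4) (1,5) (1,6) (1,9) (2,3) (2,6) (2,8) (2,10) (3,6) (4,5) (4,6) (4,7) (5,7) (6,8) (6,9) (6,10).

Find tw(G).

2

A width-2 tree decomposition is:
Bags: B1 = {1, 2, 6}  B2 = {1, 4, 6}  B3 = {2, 3, 6}  B4 = {2, 6, 10}  B5 = {1, 4, 5}  B6 = {1, 6, 9}  B7 = {2, 6, 8}  B8 = {4, 5, 7}
Tree: B1–B2, B1–B3, B1–B4, B2–B5, B1–B6, B1–B7, B5–B8
The largest bag has 3 vertices, giving width 2; this decomposition certifies tw(G) ≤ 2. For the lower bound, the 3 vertices {1, 4, 5} are pairwise adjacent, and any tree decomposition puts a clique entirely inside one bag — forcing width ≥ 2. The upper and lower bounds meet at 2, so that is the treewidth.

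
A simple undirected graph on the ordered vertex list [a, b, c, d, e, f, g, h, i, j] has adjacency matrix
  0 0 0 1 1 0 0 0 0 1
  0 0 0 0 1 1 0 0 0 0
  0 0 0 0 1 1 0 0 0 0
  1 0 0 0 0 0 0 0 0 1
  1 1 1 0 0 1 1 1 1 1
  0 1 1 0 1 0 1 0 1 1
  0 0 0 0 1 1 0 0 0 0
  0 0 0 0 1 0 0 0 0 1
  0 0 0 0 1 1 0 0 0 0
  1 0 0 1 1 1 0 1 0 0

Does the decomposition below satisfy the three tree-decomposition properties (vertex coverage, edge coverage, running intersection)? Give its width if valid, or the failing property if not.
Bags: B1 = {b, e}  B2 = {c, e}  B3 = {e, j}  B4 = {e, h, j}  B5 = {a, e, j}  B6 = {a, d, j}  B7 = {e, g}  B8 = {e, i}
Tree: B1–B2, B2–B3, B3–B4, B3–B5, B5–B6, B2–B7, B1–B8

No — vertex f appears in no bag.

A tree decomposition must satisfy three properties: every vertex lies in some bag; for every edge, both endpoints lie together in some bag; and for every vertex, the bags containing it form a connected subtree. Here vertex f appears in no bag, so the decomposition is invalid.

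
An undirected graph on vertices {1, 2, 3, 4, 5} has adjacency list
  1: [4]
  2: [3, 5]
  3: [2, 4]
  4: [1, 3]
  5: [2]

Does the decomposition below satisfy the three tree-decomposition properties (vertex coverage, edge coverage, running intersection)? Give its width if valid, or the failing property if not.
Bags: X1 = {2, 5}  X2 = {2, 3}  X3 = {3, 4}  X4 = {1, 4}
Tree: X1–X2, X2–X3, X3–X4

Every vertex of G appears in some bag (union = {1, 2, 3, 4, 5}); every edge is covered by a bag; and for each vertex v the set of bags containing v is connected in the bag tree. The decomposition is therefore valid. The largest bag has 2 vertices, so the width is 1.

Yes; width 1.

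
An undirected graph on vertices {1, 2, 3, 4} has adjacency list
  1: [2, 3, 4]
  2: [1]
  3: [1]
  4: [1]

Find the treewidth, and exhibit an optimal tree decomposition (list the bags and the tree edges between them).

Each bag holds 2 vertices, so the decomposition has width 1, which upper-bounds the treewidth. Since G has at least one edge (e.g. 1–4), it is not an edgeless graph, so tw(G) ≥ 1. Combining the bounds, tw(G) = 1.

Treewidth 1.
Bags: B1 = {1, 4}  B2 = {1, 3}  B3 = {1, 2}
Tree: B1–B2, B1–B3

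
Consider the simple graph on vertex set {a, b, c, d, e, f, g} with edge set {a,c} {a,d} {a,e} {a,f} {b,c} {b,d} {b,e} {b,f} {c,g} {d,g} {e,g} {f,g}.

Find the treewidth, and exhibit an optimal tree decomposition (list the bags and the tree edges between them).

The largest bag has 4 vertices, giving width 3; this decomposition certifies tw(G) ≤ 3. For the lower bound: the 4 vertex sets {a,f}, {c,g}, {b}, {d} are disjoint, each induces a connected subgraph, and every pair is joined by at least one edge of G. Contracting each set to a single vertex therefore yields K_{4} as a minor, and since treewidth is minor-monotone, tw(G) ≥ tw(K_{4}) = 3. Hence tw(G) = 3 exactly.

Treewidth 3.
One optimal decomposition is:
Bags: B1 = {a, b, f, g}  B2 = {a, b, c, g}  B3 = {a, b, d, g}  B4 = {a, b, e, g}
Tree: B1–B2, B2–B3, B3–B4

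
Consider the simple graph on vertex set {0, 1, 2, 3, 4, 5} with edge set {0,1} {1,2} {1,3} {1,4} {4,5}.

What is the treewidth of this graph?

A width-1 tree decomposition is:
Bags: B1 = {1, 2}  B2 = {1, 3}  B3 = {1, 4}  B4 = {0, 1}  B5 = {4, 5}
Tree: B1–B2, B2–B3, B3–B4, B3–B5
Every bag has size at most 2, so the width is 2 − 1 = 1 and tw(G) ≤ 1. Since G has at least one edge (e.g. 2–1), it is not an edgeless graph, so tw(G) ≥ 1. Therefore the treewidth is 1.

1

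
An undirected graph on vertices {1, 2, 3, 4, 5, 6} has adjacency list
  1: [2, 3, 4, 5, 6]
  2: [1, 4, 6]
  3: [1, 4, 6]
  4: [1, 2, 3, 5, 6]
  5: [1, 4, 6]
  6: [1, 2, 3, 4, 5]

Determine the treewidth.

3

A width-3 tree decomposition is:
Bags: B1 = {1, 2, 4, 6}  B2 = {1, 3, 4, 6}  B3 = {1, 4, 5, 6}
Tree: B1–B2, B2–B3
Each bag holds 4 vertices, so the decomposition has width 3, which upper-bounds the treewidth. For the lower bound, the 4 vertices {1, 2, 4, 6} are pairwise adjacent, and any tree decomposition puts a clique entirely inside one bag — forcing width ≥ 3. Therefore the treewidth is 3.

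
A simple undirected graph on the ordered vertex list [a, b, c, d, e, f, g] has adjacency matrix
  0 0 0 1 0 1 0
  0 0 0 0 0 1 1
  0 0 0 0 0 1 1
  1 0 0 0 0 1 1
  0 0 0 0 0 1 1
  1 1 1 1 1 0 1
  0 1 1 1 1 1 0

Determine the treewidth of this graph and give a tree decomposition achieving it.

Treewidth 2.
One such decomposition:
Bags: B1 = {e, f, g}  B2 = {d, f, g}  B3 = {b, f, g}  B4 = {c, f, g}  B5 = {a, d, f}
Tree: B1–B2, B2–B3, B2–B4, B2–B5

The largest bag has 3 vertices, giving width 2; this decomposition certifies tw(G) ≤ 2. Conversely, {d, f, g} is a clique of size 3, and the vertices of any clique must share a bag in every tree decomposition; so some bag has ≥ 3 vertices and tw(G) ≥ 2. Combining the bounds, tw(G) = 2.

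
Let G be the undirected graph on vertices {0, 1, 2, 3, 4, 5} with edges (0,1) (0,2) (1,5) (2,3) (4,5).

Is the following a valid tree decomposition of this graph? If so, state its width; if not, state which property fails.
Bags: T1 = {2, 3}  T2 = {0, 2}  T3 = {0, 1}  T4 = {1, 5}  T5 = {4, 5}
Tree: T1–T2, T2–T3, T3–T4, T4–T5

Yes; width 1.

Every vertex of G appears in some bag (union = {0, 1, 2, 3, 4, 5}); every edge is covered by a bag; and for each vertex v the set of bags containing v is connected in the bag tree. The decomposition is therefore valid. The largest bag has 2 vertices, so the width is 1.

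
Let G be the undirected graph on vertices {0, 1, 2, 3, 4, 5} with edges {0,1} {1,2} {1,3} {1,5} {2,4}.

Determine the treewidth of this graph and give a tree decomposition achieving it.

Treewidth 1.
One such decomposition:
Bags: B1 = {1, 3}  B2 = {1, 2}  B3 = {2, 4}  B4 = {1, 5}  B5 = {0, 1}
Tree: B1–B2, B2–B3, B1–B4, B4–B5

Each bag holds 2 vertices, so the decomposition has width 1, which upper-bounds the treewidth. Any graph with an edge has treewidth ≥ 1, and G has the edge 3–1. Combining the bounds, tw(G) = 1.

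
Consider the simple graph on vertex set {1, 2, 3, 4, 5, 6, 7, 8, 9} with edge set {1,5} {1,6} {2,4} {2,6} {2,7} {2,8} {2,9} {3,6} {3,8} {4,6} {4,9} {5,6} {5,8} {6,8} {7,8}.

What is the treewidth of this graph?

A width-2 tree decomposition is:
Bags: B1 = {2, 6, 8}  B2 = {5, 6, 8}  B3 = {1, 5, 6}  B4 = {2, 4, 6}  B5 = {3, 6, 8}  B6 = {2, 4, 9}  B7 = {2, 7, 8}
Tree: B1–B2, B2–B3, B1–B4, B2–B5, B4–B6, B1–B7
The largest bag has 3 vertices, giving width 2; this decomposition certifies tw(G) ≤ 2. On the other hand G contains the 3-clique {2, 4, 9}. A clique must lie in a single bag of any decomposition, so no decomposition can have width below 2. Therefore the treewidth is 2.

2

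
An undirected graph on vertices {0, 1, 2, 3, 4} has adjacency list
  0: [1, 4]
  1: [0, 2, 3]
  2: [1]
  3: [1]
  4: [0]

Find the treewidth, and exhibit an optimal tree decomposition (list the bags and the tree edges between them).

Treewidth 1.
Bags: B1 = {0, 1}  B2 = {1, 2}  B3 = {0, 4}  B4 = {1, 3}
Tree: B1–B2, B1–B3, B2–B4

The largest bag has 2 vertices, giving width 1; this decomposition certifies tw(G) ≤ 1. Since G has at least one edge (e.g. 0–1), it is not an edgeless graph, so tw(G) ≥ 1. Hence tw(G) = 1 exactly.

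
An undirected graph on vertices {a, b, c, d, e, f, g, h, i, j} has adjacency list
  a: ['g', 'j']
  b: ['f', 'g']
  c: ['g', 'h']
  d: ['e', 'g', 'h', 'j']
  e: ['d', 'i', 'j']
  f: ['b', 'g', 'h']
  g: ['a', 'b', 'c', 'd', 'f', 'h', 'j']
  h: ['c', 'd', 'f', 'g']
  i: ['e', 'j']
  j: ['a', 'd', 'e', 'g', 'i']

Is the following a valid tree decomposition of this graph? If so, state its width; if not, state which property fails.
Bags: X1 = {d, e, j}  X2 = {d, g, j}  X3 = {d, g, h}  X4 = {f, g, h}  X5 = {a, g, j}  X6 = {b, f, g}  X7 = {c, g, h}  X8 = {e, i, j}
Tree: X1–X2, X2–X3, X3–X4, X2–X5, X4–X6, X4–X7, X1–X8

Yes; width 2.

Every vertex of G appears in some bag (union = {a, b, c, d, e, f, g, h, i, j}); every edge is covered by a bag; and for each vertex v the set of bags containing v is connected in the bag tree. The decomposition is therefore valid. The largest bag has 3 vertices, so the width is 2.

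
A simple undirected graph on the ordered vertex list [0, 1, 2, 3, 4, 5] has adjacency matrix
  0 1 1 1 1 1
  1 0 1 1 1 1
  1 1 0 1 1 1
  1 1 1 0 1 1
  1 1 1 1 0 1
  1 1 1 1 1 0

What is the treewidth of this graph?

5

A width-5 tree decomposition is:
Bags: B1 = {0, 1, 2, 3, 4, 5}
Tree: (single bag)
With just one bag of size 6, the width is 6 − 1 = 5, so tw(G) ≤ 5. On the other hand G contains the 6-clique {0, 1, 2, 3, 4, 5}. A clique must lie in a single bag of any decomposition, so no decomposition can have width below 5. Therefore the treewidth is 5.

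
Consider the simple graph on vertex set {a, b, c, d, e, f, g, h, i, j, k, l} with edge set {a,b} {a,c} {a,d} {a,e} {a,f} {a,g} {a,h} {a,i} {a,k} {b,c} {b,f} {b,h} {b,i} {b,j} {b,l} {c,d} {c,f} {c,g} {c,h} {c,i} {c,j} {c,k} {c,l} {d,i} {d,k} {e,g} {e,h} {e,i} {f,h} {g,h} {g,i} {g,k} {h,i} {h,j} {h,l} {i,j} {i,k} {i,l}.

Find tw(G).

4

A width-4 tree decomposition is:
Bags: B1 = {a, c, g, h, i}  B2 = {a, b, c, h, i}  B3 = {a, e, g, h, i}  B4 = {b, c, h, i, l}  B5 = {a, c, g, i, k}  B6 = {a, c, d, i, k}  B7 = {b, c, h, i, j}  B8 = {a, b, c, f, h}
Tree: B1–B2, B1–B3, B2–B4, B1–B5, B5–B6, B4–B7, B2–B8
Each bag holds 5 vertices, so the decomposition has width 4, which upper-bounds the treewidth. For the lower bound, the 5 vertices {a, b, c, f, h} are pairwise adjacent, and any tree decomposition puts a clique entirely inside one bag — forcing width ≥ 4. Hence tw(G) = 4 exactly.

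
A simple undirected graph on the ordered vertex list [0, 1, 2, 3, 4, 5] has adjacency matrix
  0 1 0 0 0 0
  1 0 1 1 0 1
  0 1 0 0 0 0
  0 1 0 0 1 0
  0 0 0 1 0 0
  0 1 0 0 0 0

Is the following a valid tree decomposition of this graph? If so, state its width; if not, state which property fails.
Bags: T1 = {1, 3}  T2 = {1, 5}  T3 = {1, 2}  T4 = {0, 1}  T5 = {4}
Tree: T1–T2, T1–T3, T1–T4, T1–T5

A tree decomposition must satisfy three properties: every vertex lies in some bag; for every edge, both endpoints lie together in some bag; and for every vertex, the bags containing it form a connected subtree. Here edge (3,4) lies in no bag, so the decomposition is invalid.

No — edge (3,4) lies in no bag.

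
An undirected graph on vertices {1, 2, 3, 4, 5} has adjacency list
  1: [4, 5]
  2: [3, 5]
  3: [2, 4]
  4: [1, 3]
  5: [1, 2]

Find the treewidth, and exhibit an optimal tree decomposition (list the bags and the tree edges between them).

Each bag holds 3 vertices, so the decomposition has width 2, which upper-bounds the treewidth. The edges 4–3–2–5–1–4 form a cycle, so G is not a tree and its treewidth is at least 2. Hence tw(G) = 2 exactly.

Treewidth 2.
One optimal decomposition is:
Bags: B1 = {2, 3, 4}  B2 = {2, 4, 5}  B3 = {1, 4, 5}
Tree: B1–B2, B2–B3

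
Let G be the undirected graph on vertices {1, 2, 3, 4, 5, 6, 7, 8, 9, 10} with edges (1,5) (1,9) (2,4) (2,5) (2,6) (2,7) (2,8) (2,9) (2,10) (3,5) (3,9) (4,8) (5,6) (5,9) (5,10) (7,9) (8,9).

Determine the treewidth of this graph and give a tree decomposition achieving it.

The largest bag has 3 vertices, giving width 2; this decomposition certifies tw(G) ≤ 2. Conversely, {1, 5, 9} is a clique of size 3, and the vertices of any clique must share a bag in every tree decomposition; so some bag has ≥ 3 vertices and tw(G) ≥ 2. The upper and lower bounds meet at 2, so that is the treewidth.

Treewidth 2.
Bags: B1 = {2, 8, 9}  B2 = {2, 5, 9}  B3 = {2, 5, 6}  B4 = {2, 5, 10}  B5 = {1, 5, 9}  B6 = {3, 5, 9}  B7 = {2, 7, 9}  B8 = {2, 4, 8}
Tree: B1–B2, B2–B3, B2–B4, B2–B5, B2–B6, B2–B7, B1–B8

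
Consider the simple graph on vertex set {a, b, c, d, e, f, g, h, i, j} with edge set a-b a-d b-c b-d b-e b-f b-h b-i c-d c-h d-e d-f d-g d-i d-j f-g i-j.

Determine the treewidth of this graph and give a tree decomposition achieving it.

Each bag holds 3 vertices, so the decomposition has width 2, which upper-bounds the treewidth. For the lower bound, the 3 vertices {d, f, g} are pairwise adjacent, and any tree decomposition puts a clique entirely inside one bag — forcing width ≥ 2. Combining the bounds, tw(G) = 2.

Treewidth 2.
Bags: B1 = {b, c, d}  B2 = {b, d, e}  B3 = {a, b, d}  B4 = {b, d, f}  B5 = {b, c, h}  B6 = {d, f, g}  B7 = {b, d, i}  B8 = {d, i, j}
Tree: B1–B2, B1–B3, B3–B4, B1–B5, B4–B6, B4–B7, B7–B8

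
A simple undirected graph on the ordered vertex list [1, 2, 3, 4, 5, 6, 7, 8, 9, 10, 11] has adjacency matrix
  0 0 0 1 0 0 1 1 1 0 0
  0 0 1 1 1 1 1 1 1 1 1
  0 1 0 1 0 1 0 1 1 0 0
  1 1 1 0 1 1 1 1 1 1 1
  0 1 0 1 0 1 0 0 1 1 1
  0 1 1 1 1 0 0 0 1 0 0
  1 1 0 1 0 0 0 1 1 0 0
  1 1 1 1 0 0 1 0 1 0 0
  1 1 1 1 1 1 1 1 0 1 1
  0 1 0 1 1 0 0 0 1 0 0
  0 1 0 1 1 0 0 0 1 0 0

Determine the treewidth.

A width-4 tree decomposition is:
Bags: B1 = {2, 4, 5, 9, 11}  B2 = {2, 4, 5, 6, 9}  B3 = {2, 4, 5, 9, 10}  B4 = {2, 3, 4, 6, 9}  B5 = {2, 3, 4, 8, 9}  B6 = {2, 4, 7, 8, 9}  B7 = {1, 4, 7, 8, 9}
Tree: B1–B2, B1–B3, B2–B4, B4–B5, B5–B6, B6–B7
Every bag has size at most 5, so the width is 5 − 1 = 4 and tw(G) ≤ 4. On the other hand G contains the 5-clique {1, 4, 7, 8, 9}. A clique must lie in a single bag of any decomposition, so no decomposition can have width below 4. The upper and lower bounds meet at 4, so that is the treewidth.

4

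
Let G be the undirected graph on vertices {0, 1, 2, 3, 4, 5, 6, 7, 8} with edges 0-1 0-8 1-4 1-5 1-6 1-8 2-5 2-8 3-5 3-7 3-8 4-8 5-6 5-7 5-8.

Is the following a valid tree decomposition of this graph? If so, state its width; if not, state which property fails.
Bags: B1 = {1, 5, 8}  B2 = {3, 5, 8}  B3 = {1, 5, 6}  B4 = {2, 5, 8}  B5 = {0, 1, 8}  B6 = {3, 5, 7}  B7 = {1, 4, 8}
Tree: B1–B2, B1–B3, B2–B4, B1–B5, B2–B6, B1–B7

Vertex coverage: the bags together contain {0, 1, 2, 3, 4, 5, 6, 7, 8}, the full vertex set. Edge coverage: each edge of G has both endpoints in at least one bag. Running intersection: for every vertex, the bags containing it form a connected subtree. All three properties hold, so this is a valid tree decomposition of width max|bag| − 1 = 2, and hence tw(G) ≤ 2.

Yes; width 2.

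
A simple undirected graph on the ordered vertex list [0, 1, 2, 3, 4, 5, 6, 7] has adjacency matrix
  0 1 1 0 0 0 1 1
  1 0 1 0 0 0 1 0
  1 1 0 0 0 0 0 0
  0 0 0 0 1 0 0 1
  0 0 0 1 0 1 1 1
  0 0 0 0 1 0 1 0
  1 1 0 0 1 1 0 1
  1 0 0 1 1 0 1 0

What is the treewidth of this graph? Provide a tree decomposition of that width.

Every bag has size at most 3, so the width is 3 − 1 = 2 and tw(G) ≤ 2. Conversely, {0, 1, 2} is a clique of size 3, and the vertices of any clique must share a bag in every tree decomposition; so some bag has ≥ 3 vertices and tw(G) ≥ 2. Combining the bounds, tw(G) = 2.

Treewidth 2.
Bags: B1 = {0, 1, 6}  B2 = {0, 6, 7}  B3 = {4, 6, 7}  B4 = {0, 1, 2}  B5 = {3, 4, 7}  B6 = {4, 5, 6}
Tree: B1–B2, B2–B3, B1–B4, B3–B5, B3–B6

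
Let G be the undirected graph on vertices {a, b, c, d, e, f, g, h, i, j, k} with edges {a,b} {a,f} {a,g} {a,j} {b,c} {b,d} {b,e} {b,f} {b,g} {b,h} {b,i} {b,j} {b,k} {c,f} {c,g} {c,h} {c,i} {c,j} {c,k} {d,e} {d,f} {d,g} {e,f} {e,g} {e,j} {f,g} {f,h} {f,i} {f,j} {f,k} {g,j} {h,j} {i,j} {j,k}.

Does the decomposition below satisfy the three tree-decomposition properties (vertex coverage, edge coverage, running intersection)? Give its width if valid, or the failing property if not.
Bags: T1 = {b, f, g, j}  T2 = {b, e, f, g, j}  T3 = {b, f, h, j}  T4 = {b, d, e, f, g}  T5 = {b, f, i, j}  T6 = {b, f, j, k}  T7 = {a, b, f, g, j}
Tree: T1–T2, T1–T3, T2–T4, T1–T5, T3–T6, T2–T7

A tree decomposition must satisfy three properties: every vertex lies in some bag; for every edge, both endpoints lie together in some bag; and for every vertex, the bags containing it form a connected subtree. Here vertex c appears in no bag, so the decomposition is invalid.

No — vertex c appears in no bag.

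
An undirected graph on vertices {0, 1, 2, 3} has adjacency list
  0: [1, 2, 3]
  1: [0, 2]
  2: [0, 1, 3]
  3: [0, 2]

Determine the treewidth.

2

A width-2 tree decomposition is:
Bags: B1 = {0, 1, 2}  B2 = {0, 2, 3}
Tree: B1–B2
Each bag holds 3 vertices, so the decomposition has width 2, which upper-bounds the treewidth. For the lower bound, the 3 vertices {0, 1, 2} are pairwise adjacent, and any tree decomposition puts a clique entirely inside one bag — forcing width ≥ 2. Combining the bounds, tw(G) = 2.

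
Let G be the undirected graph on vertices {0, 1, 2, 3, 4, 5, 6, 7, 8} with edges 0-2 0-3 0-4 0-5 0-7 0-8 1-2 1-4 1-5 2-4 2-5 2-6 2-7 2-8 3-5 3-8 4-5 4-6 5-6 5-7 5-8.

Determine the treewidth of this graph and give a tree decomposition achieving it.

Treewidth 3.
One optimal decomposition is:
Bags: B1 = {0, 2, 4, 5}  B2 = {1, 2, 4, 5}  B3 = {2, 4, 5, 6}  B4 = {0, 2, 5, 7}  B5 = {0, 2, 5, 8}  B6 = {0, 3, 5, 8}
Tree: B1–B2, B2–B3, B1–B4, B1–B5, B5–B6

The largest bag has 4 vertices, giving width 3; this decomposition certifies tw(G) ≤ 3. On the other hand G contains the 4-clique {0, 2, 5, 8}. A clique must lie in a single bag of any decomposition, so no decomposition can have width below 3. The upper and lower bounds meet at 3, so that is the treewidth.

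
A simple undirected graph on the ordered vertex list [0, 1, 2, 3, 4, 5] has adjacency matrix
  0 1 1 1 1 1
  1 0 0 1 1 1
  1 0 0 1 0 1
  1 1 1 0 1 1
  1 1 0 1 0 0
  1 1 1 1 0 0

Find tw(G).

A width-3 tree decomposition is:
Bags: B1 = {0, 1, 3, 4}  B2 = {0, 1, 3, 5}  B3 = {0, 2, 3, 5}
Tree: B1–B2, B2–B3
The largest bag has 4 vertices, giving width 3; this decomposition certifies tw(G) ≤ 3. On the other hand G contains the 4-clique {0, 1, 3, 4}. A clique must lie in a single bag of any decomposition, so no decomposition can have width below 3. The upper and lower bounds meet at 3, so that is the treewidth.

3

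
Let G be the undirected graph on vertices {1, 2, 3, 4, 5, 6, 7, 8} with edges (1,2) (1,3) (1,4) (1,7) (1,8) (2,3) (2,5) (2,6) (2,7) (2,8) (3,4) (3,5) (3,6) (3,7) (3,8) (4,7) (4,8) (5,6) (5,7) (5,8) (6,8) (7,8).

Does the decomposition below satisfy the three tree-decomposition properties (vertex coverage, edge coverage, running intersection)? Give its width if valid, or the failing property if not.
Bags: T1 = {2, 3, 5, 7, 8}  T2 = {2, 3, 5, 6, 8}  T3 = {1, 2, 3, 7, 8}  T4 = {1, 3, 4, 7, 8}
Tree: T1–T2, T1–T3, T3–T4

Every vertex of G appears in some bag (union = {1, 2, 3, 4, 5, 6, 7, 8}); every edge is covered by a bag; and for each vertex v the set of bags containing v is connected in the bag tree. The decomposition is therefore valid. The largest bag has 5 vertices, so the width is 4.

Yes; width 4.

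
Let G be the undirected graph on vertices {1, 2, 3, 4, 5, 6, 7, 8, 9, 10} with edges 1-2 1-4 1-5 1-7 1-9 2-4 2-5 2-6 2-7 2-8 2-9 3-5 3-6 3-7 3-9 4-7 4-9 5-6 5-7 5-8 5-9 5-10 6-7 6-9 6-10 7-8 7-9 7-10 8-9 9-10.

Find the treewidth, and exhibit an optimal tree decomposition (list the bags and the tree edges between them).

Treewidth 4.
One such decomposition:
Bags: B1 = {1, 2, 5, 7, 9}  B2 = {2, 5, 6, 7, 9}  B3 = {2, 5, 7, 8, 9}  B4 = {5, 6, 7, 9, 10}  B5 = {1, 2, 4, 7, 9}  B6 = {3, 5, 6, 7, 9}
Tree: B1–B2, B2–B3, B2–B4, B1–B5, B4–B6

Each bag holds 5 vertices, so the decomposition has width 4, which upper-bounds the treewidth. Conversely, {1, 2, 4, 7, 9} is a clique of size 5, and the vertices of any clique must share a bag in every tree decomposition; so some bag has ≥ 5 vertices and tw(G) ≥ 4. Combining the bounds, tw(G) = 4.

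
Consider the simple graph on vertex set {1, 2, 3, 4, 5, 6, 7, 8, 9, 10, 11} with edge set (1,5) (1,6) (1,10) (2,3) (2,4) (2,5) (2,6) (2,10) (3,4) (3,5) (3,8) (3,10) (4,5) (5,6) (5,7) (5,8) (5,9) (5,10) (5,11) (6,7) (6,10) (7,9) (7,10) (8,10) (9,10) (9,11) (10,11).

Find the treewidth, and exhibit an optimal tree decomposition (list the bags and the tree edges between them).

Treewidth 3.
Bags: B1 = {3, 5, 8, 10}  B2 = {2, 3, 5, 10}  B3 = {2, 5, 6, 10}  B4 = {5, 6, 7, 10}  B5 = {1, 5, 6, 10}  B6 = {2, 3, 4, 5}  B7 = {5, 7, 9, 10}  B8 = {5, 9, 10, 11}
Tree: B1–B2, B2–B3, B3–B4, B3–B5, B2–B6, B4–B7, B7–B8

Each bag holds 4 vertices, so the decomposition has width 3, which upper-bounds the treewidth. On the other hand G contains the 4-clique {3, 5, 8, 10}. A clique must lie in a single bag of any decomposition, so no decomposition can have width below 3. Hence tw(G) = 3 exactly.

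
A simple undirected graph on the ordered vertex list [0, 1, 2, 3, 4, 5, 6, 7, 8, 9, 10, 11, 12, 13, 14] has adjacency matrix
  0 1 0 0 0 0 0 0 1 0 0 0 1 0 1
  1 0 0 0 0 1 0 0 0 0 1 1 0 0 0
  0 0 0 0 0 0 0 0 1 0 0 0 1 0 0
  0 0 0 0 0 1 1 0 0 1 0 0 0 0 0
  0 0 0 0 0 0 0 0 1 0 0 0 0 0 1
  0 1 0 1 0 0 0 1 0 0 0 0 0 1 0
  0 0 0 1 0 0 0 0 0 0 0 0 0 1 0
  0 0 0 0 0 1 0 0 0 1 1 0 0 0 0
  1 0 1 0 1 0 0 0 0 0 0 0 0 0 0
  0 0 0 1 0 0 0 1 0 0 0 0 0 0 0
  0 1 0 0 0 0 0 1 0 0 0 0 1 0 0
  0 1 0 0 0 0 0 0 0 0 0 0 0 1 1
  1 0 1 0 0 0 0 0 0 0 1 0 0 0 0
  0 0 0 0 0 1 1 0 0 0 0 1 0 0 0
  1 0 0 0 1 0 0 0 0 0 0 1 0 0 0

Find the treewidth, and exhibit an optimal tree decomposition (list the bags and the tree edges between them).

Every bag has size at most 4, so the width is 4 − 1 = 3 and tw(G) ≤ 3. For the lower bound: the 4 vertex sets {2,4,8}, {12}, {0}, {1,10,11,14} are disjoint, each induces a connected subgraph, and every pair is joined by at least one edge of G. Contracting each set to a single vertex therefore yields K_{4} as a minor, and since treewidth is minor-monotone, tw(G) ≥ tw(K_{4}) = 3. Therefore the treewidth is 3.

Treewidth 3.
Bags: B1 = {2, 4, 8, 12}  B2 = {0, 4, 8, 12}  B3 = {0, 4, 12, 14}  B4 = {0, 10, 12, 14}  B5 = {0, 1, 10, 14}  B6 = {1, 10, 11, 14}  B7 = {1, 7, 10, 11}  B8 = {1, 5, 7, 11}  B9 = {5, 7, 11, 13}  B10 = {5, 7, 9, 13}  B11 = {3, 5, 9, 13}  B12 = {3, 6, 9, 13}
Tree: B1–B2, B2–B3, B3–B4, B4–B5, B5–B6, B6–B7, B7–B8, B8–B9, B9–B10, B10–B11, B11–B12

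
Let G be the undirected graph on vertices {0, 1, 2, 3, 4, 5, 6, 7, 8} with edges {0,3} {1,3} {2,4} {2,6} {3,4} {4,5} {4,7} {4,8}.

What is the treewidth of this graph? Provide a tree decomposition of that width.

Treewidth 1.
One such decomposition:
Bags: B1 = {4, 7}  B2 = {3, 4}  B3 = {2, 4}  B4 = {1, 3}  B5 = {0, 3}  B6 = {2, 6}  B7 = {4, 8}  B8 = {4, 5}
Tree: B1–B2, B1–B3, B2–B4, B4–B5, B3–B6, B2–B7, B7–B8

Each bag holds 2 vertices, so the decomposition has width 1, which upper-bounds the treewidth. Since G has at least one edge (e.g. 4–7), it is not an edgeless graph, so tw(G) ≥ 1. Combining the bounds, tw(G) = 1.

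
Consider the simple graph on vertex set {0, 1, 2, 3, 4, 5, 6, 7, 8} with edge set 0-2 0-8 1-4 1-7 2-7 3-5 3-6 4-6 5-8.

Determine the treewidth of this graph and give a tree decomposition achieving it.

Treewidth 2.
One optimal decomposition is:
Bags: B1 = {0, 2, 7}  B2 = {0, 7, 8}  B3 = {5, 7, 8}  B4 = {3, 5, 7}  B5 = {3, 6, 7}  B6 = {4, 6, 7}  B7 = {1, 4, 7}
Tree: B1–B2, B2–B3, B3–B4, B4–B5, B5–B6, B6–B7

The largest bag has 3 vertices, giving width 2; this decomposition certifies tw(G) ≤ 2. Since 7–2–0–8–5–3–6–4–1–7 is a cycle in G, G is not acyclic. Forests are exactly the graphs of treewidth ≤ 1, so tw(G) ≥ 2. The upper and lower bounds meet at 2, so that is the treewidth.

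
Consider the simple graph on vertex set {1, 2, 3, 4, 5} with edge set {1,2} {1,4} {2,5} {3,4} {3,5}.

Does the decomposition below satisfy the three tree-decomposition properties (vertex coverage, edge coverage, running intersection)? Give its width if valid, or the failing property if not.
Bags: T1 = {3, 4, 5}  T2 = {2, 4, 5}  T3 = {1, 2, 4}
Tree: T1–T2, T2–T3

Checking the three conditions: (i) the bags cover all of {1, 2, 3, 4, 5}; (ii) for each edge, some bag contains both endpoints; (iii) the bags containing any fixed vertex form a subtree. All hold, so the decomposition is valid with width 3 − 1 = 2.

Yes; width 2.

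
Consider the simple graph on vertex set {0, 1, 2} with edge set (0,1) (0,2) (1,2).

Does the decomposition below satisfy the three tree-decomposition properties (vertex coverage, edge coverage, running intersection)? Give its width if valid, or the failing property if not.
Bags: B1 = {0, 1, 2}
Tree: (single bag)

Yes; width 2.

Vertex coverage: the bags together contain {0, 1, 2}, the full vertex set. Edge coverage: each edge of G has both endpoints in at least one bag. Running intersection: for every vertex, the bags containing it form a connected subtree. All three properties hold, so this is a valid tree decomposition of width max|bag| − 1 = 2, and hence tw(G) ≤ 2.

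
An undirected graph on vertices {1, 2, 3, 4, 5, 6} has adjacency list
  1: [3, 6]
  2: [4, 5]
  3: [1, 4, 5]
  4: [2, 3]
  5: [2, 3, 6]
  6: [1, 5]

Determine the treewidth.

2

A width-2 tree decomposition is:
Bags: B1 = {1, 3, 6}  B2 = {3, 5, 6}  B3 = {3, 4, 5}  B4 = {2, 4, 5}
Tree: B1–B2, B2–B3, B3–B4
Each bag holds 3 vertices, so the decomposition has width 2, which upper-bounds the treewidth. For the lower bound, G contains the cycle 1–6–5–3–1, so G is not a forest; only forests have treewidth ≤ 1, hence tw(G) ≥ 2. Therefore the treewidth is 2.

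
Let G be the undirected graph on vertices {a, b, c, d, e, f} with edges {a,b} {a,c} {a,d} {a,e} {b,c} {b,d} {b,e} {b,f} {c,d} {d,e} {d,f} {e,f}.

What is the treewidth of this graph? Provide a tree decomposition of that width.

Treewidth 3.
Bags: B1 = {a, b, c, d}  B2 = {a, b, d, e}  B3 = {b, d, e, f}
Tree: B1–B2, B2–B3

Every bag has size at most 4, so the width is 4 − 1 = 3 and tw(G) ≤ 3. On the other hand G contains the 4-clique {b, d, e, f}. A clique must lie in a single bag of any decomposition, so no decomposition can have width below 3. Hence tw(G) = 3 exactly.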